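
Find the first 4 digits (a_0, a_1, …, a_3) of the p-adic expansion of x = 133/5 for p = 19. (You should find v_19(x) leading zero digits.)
(a_0, …, a_3) = (0, 9, 11, 7)

v_19(133/5) = 1, so a_0 = ... = a_0 = 0. Factor out: x = 19^1 · u with u = 7/5 a unit in ℤ_19. Expand u iteratively via a_{v+i} = u_i mod 19, u_{i+1} = (u_i − a_{v+i})/19:
  u_0 = 7/5;  a_1 = 9;  u_1 = (u_0 − 9)/19 = -2/5
  u_1 = -2/5;  a_2 = 11;  u_2 = (u_1 − 11)/19 = -3/5
  u_2 = -3/5;  a_3 = 7;  u_3 = (u_2 − 7)/19 = -2/5
Digits: (0, 9, 11, 7).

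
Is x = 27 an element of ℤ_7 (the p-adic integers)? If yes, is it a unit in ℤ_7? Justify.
x ∈ ℤ_7^× (unit); v_7(x) = 0

ℤ_7 = {x ∈ ℚ_7 : v_7(x) ≥ 0} and ℤ_7^× = {x ∈ ℤ_7 : v_7(x) = 0}. Here v_7(27) = v_7(num) − v_7(den) = 0; compare against these criteria.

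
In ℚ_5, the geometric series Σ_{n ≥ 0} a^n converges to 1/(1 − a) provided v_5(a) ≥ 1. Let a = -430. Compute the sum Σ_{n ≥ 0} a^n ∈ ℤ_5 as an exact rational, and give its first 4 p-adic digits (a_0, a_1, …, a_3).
Σ a^n = 1/(1 − a) = 1/431;  first 4 digits = (1, 4, 3, 4)

v_5(a) = 1 ≥ 1, so the series converges in ℤ_5 to 1/(1 − a) = 1/(1 − (-430)) = 1/431. Expand this rational in ℤ_5: compute digits iteratively via d_i = x_i mod 5, x_{i+1} = (x_i − d_i)/5. The first 4 digits are (1, 4, 3, 4).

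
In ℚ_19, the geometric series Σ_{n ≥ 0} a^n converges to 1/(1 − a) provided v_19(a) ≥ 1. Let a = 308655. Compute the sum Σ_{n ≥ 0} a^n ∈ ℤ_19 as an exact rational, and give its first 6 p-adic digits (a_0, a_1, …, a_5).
Σ a^n = 1/(1 − a) = -1/308654;  first 6 digits = (1, 0, 0, 7, 2, 0)

v_19(a) = 3 ≥ 1, so the series converges in ℤ_19 to 1/(1 − a) = 1/(1 − 308655) = -1/308654. Expand this rational in ℤ_19: compute digits iteratively via d_i = x_i mod 19, x_{i+1} = (x_i − d_i)/19. The first 6 digits are (1, 0, 0, 7, 2, 0).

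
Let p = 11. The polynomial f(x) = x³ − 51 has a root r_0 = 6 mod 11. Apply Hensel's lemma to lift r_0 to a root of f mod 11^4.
r_3 = 996 (mod 14641)

Hensel: r_{i+1} = r_i − f(r_i)/f′(r_i) mod 11^{i+2}, where f′(x) = 3x². Iterate:
  r_0 = 6 (mod 11)
  r_1 = 28 (mod 121)
  r_2 = 996 (mod 1331)
  r_3 = 996 (mod 14641)
Final: r = 996 with f(r) ≡ 0 mod 11^4.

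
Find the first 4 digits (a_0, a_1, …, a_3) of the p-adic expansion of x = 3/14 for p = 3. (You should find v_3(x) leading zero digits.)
(a_0, …, a_3) = (0, 2, 0, 0)

v_3(3/14) = 1, so a_0 = ... = a_0 = 0. Factor out: x = 3^1 · u with u = 1/14 a unit in ℤ_3. Expand u iteratively via a_{v+i} = u_i mod 3, u_{i+1} = (u_i − a_{v+i})/3:
  u_0 = 1/14;  a_1 = 2;  u_1 = (u_0 − 2)/3 = -9/14
  u_1 = -9/14;  a_2 = 0;  u_2 = (u_1 − 0)/3 = -3/14
  u_2 = -3/14;  a_3 = 0;  u_3 = (u_2 − 0)/3 = -1/14
Digits: (0, 2, 0, 0).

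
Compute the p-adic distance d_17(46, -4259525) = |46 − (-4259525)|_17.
d_17(46, -4259525) = 1/1419857

Step 1 — x − y = 46 − (-4259525) = 4259571. Step 2 — v_17(4259571) = 5 (factor: 4259571 = (17^5 · 3); the sign does not affect v_p). Step 3 — |x − y|_17 = 17^{-5} = 1/1419857.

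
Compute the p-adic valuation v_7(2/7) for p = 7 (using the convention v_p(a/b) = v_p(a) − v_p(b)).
v_7(2/7) = -1

Factor powers of 7 from the numerator and denominator of the reduced fraction: 2 = 7^0 · 2 and 7 = 7^1 · 1. Apply v_p(a/b) = v_p(a) − v_p(b): v_7(2/7) = 0 − 1 = -1.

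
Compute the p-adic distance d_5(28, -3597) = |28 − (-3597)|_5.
d_5(28, -3597) = 1/125

Step 1 — x − y = 28 − (-3597) = 3625. Step 2 — v_5(3625) = 3 (factor: 3625 = (5^3 · 29); the sign does not affect v_p). Step 3 — |x − y|_5 = 5^{-3} = 1/125.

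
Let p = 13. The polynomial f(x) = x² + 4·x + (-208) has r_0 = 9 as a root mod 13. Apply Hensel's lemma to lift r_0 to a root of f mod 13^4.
r_3 = 11605 (mod 28561)

Hensel: r_{i+1} = r_i − f(r_i)·(f′(r_i))^{-1} mod 13^{i+2}, f′(x) = 2x + 4. Iterate:
  r_0 = 9 (mod 13)
  r_1 = 113 (mod 169)
  r_2 = 620 (mod 2197)
  r_3 = 11605 (mod 28561)
Final: r = 11605 satisfies f(r) ≡ 0 mod 13^4.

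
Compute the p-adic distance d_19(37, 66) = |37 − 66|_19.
d_19(37, 66) = 1

Step 1 — x − y = 37 − 66 = -29. Step 2 — v_19(-29) = 0 (factor: -29 = −(19^0 · 29); the sign does not affect v_p). Step 3 — |x − y|_19 = 19^{0} = 1.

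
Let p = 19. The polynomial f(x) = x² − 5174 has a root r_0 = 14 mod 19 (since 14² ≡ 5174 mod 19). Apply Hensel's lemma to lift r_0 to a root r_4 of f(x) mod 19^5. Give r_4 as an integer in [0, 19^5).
r_4 = 751407 (mod 2476099)

Hensel's recurrence: r_{i+1} = r_i − f(r_i)·(f′(r_i))^{-1} mod 19^{i+2}, with f′(x) = 2x. Iterate:
  r_0 = 14 (mod 19)
  r_1 = 166 (mod 361)
  r_2 = 3776 (mod 6859)
  r_3 = 99802 (mod 130321)
  r_4 = 751407 (mod 2476099)
Final: r_4 = 751407, and one checks f(r_4) ≡ 0 mod 19^5.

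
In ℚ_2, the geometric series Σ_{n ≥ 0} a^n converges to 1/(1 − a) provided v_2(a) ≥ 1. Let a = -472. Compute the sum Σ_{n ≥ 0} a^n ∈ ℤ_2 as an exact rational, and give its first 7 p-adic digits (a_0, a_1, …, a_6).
Σ a^n = 1/(1 − a) = 1/473;  first 7 digits = (1, 0, 0, 1, 0, 1, 1)

v_2(a) = 3 ≥ 1, so the series converges in ℤ_2 to 1/(1 − a) = 1/(1 − (-472)) = 1/473. Expand this rational in ℤ_2: compute digits iteratively via d_i = x_i mod 2, x_{i+1} = (x_i − d_i)/2. The first 7 digits are (1, 0, 0, 1, 0, 1, 1).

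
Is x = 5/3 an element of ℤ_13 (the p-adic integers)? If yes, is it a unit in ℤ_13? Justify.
x ∈ ℤ_13^× (unit); v_13(x) = 0

ℤ_13 = {x ∈ ℚ_13 : v_13(x) ≥ 0} and ℤ_13^× = {x ∈ ℤ_13 : v_13(x) = 0}. Here v_13(5/3) = v_13(num) − v_13(den) = 0; compare against these criteria.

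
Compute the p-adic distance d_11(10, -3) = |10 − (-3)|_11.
d_11(10, -3) = 1

Step 1 — x − y = 10 − (-3) = 13. Step 2 — v_11(13) = 0 (factor: 13 = (11^0 · 13); the sign does not affect v_p). Step 3 — |x − y|_11 = 11^{0} = 1.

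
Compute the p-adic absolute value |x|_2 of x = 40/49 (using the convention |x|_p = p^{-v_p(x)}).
|40/49|_2 = 1/8

Step 1 — compute v_2(x) by factoring powers of 2 out of the numerator and denominator: v_2(40/49) = 3. Step 2 — apply |x|_p = p^{-v_p(x)} = 2^{-3} = 1/8.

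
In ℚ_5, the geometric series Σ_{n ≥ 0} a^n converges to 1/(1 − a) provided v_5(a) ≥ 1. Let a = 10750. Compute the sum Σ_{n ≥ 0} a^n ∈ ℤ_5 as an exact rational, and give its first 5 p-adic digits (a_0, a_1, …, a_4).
Σ a^n = 1/(1 − a) = -1/10749;  first 5 digits = (1, 0, 0, 1, 2)

v_5(a) = 3 ≥ 1, so the series converges in ℤ_5 to 1/(1 − a) = 1/(1 − 10750) = -1/10749. Expand this rational in ℤ_5: compute digits iteratively via d_i = x_i mod 5, x_{i+1} = (x_i − d_i)/5. The first 5 digits are (1, 0, 0, 1, 2).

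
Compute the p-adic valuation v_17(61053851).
v_17(61053851) = 5

v_17(n) is the largest exponent k such that 17^k divides n. Factor out: 61053851 = 17^5 · 43. (Sign doesn't affect v_p.) So v_17(61053851) = 5.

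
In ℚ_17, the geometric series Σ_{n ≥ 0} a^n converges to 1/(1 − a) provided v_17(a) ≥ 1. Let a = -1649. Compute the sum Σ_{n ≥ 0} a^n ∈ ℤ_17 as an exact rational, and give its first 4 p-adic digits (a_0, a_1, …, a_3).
Σ a^n = 1/(1 − a) = 1/1650;  first 4 digits = (1, 5, 2, 15)

v_17(a) = 1 ≥ 1, so the series converges in ℤ_17 to 1/(1 − a) = 1/(1 − (-1649)) = 1/1650. Expand this rational in ℤ_17: compute digits iteratively via d_i = x_i mod 17, x_{i+1} = (x_i − d_i)/17. The first 4 digits are (1, 5, 2, 15).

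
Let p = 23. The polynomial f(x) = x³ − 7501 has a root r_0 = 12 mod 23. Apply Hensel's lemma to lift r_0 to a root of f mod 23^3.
r_2 = 4359 (mod 12167)

Hensel: r_{i+1} = r_i − f(r_i)/f′(r_i) mod 23^{i+2}, where f′(x) = 3x². Iterate:
  r_0 = 12 (mod 23)
  r_1 = 127 (mod 529)
  r_2 = 4359 (mod 12167)
Final: r = 4359 with f(r) ≡ 0 mod 23^3.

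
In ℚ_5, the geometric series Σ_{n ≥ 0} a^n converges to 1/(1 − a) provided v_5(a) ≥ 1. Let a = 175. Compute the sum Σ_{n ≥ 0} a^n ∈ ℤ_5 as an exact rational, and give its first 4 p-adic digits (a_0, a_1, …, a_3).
Σ a^n = 1/(1 − a) = -1/174;  first 4 digits = (1, 0, 2, 1)

v_5(a) = 2 ≥ 1, so the series converges in ℤ_5 to 1/(1 − a) = 1/(1 − 175) = -1/174. Expand this rational in ℤ_5: compute digits iteratively via d_i = x_i mod 5, x_{i+1} = (x_i − d_i)/5. The first 4 digits are (1, 0, 2, 1).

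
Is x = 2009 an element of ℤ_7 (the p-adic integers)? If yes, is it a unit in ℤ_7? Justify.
x ∈ ℤ_7 but not a unit; v_7(x) = 2 > 0

ℤ_7 = {x ∈ ℚ_7 : v_7(x) ≥ 0} and ℤ_7^× = {x ∈ ℤ_7 : v_7(x) = 0}. Here v_7(2009) = v_7(num) − v_7(den) = 2; compare against these criteria.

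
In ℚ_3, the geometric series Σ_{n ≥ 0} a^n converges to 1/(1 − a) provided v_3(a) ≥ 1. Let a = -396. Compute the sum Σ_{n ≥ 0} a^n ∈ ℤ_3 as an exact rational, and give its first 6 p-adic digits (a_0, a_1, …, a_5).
Σ a^n = 1/(1 − a) = 1/397;  first 6 digits = (1, 0, 1, 0, 2, 1)

v_3(a) = 2 ≥ 1, so the series converges in ℤ_3 to 1/(1 − a) = 1/(1 − (-396)) = 1/397. Expand this rational in ℤ_3: compute digits iteratively via d_i = x_i mod 3, x_{i+1} = (x_i − d_i)/3. The first 6 digits are (1, 0, 1, 0, 2, 1).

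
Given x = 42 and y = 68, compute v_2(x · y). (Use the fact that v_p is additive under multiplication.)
v_2(2856) = 3

v_p(x) = 1 (factor: 42 = 2^1 · 21); v_p(y) = 2 (factor: 68 = 2^2 · 17). Additivity: v_p(xy) = v_p(x) + v_p(y) = 1 + 2 = 3. (Direct check: xy = 2856 = 2^3 · (357).)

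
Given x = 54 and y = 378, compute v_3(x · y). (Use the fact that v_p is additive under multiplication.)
v_3(20412) = 6

v_p(x) = 3 (factor: 54 = 3^3 · 2); v_p(y) = 3 (factor: 378 = 3^3 · 14). Additivity: v_p(xy) = v_p(x) + v_p(y) = 3 + 3 = 6. (Direct check: xy = 20412 = 3^6 · (28).)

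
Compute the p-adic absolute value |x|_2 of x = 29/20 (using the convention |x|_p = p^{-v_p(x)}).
|29/20|_2 = 4

Step 1 — compute v_2(x) by factoring powers of 2 out of the numerator and denominator: v_2(29/20) = -2. Step 2 — apply |x|_p = p^{-v_p(x)} = 2^{2} = 4.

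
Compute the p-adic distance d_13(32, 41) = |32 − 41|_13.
d_13(32, 41) = 1

Step 1 — x − y = 32 − 41 = -9. Step 2 — v_13(-9) = 0 (factor: -9 = −(13^0 · 9); the sign does not affect v_p). Step 3 — |x − y|_13 = 13^{0} = 1.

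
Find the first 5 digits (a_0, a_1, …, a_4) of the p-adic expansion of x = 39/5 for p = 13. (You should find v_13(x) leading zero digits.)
(a_0, …, a_4) = (0, 11, 7, 2, 5)

v_13(39/5) = 1, so a_0 = ... = a_0 = 0. Factor out: x = 13^1 · u with u = 3/5 a unit in ℤ_13. Expand u iteratively via a_{v+i} = u_i mod 13, u_{i+1} = (u_i − a_{v+i})/13:
  u_0 = 3/5;  a_1 = 11;  u_1 = (u_0 − 11)/13 = -4/5
  u_1 = -4/5;  a_2 = 7;  u_2 = (u_1 − 7)/13 = -3/5
  u_2 = -3/5;  a_3 = 2;  u_3 = (u_2 − 2)/13 = -1/5
  u_3 = -1/5;  a_4 = 5;  u_4 = (u_3 − 5)/13 = -2/5
Digits: (0, 11, 7, 2, 5).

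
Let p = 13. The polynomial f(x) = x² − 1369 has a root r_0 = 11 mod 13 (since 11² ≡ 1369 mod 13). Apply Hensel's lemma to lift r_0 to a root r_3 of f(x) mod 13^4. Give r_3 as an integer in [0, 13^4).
r_3 = 37 (mod 28561)

Hensel's recurrence: r_{i+1} = r_i − f(r_i)·(f′(r_i))^{-1} mod 13^{i+2}, with f′(x) = 2x. Iterate:
  r_0 = 11 (mod 13)
  r_1 = 37 (mod 169)
  r_2 = 37 (mod 2197)
  r_3 = 37 (mod 28561)
Final: r_3 = 37, and one checks f(r_3) ≡ 0 mod 13^4.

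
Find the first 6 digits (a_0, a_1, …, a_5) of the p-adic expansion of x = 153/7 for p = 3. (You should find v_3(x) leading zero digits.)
(a_0, …, a_5) = (0, 0, 2, 1, 1, 0)

v_3(153/7) = 2, so a_0 = ... = a_1 = 0. Factor out: x = 3^2 · u with u = 17/7 a unit in ℤ_3. Expand u iteratively via a_{v+i} = u_i mod 3, u_{i+1} = (u_i − a_{v+i})/3:
  u_0 = 17/7;  a_2 = 2;  u_1 = (u_0 − 2)/3 = 1/7
  u_1 = 1/7;  a_3 = 1;  u_2 = (u_1 − 1)/3 = -2/7
  u_2 = -2/7;  a_4 = 1;  u_3 = (u_2 − 1)/3 = -3/7
  u_3 = -3/7;  a_5 = 0;  u_4 = (u_3 − 0)/3 = -1/7
Digits: (0, 0, 2, 1, 1, 0).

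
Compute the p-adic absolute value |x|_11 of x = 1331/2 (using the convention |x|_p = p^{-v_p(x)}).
|1331/2|_11 = 1/1331

Step 1 — compute v_11(x) by factoring powers of 11 out of the numerator and denominator: v_11(1331/2) = 3. Step 2 — apply |x|_p = p^{-v_p(x)} = 11^{-3} = 1/1331.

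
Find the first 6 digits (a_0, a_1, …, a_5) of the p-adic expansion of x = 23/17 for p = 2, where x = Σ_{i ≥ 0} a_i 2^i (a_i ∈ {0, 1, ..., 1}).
(a_0, …, a_5) = (1, 1, 1, 0, 0, 1)

v_2(23/17) = 0 (numerator and denominator both coprime to 2), so x ∈ ℤ_2^×. Compute digits iteratively via a_i = x_i mod 2, x_{i+1} = (x_i − a_i)/2, with x_0 = x:
  x_0 = 23/17;  a_0 = 1;  x_1 = (x_0 − 1)/2 = 3/17
  x_1 = 3/17;  a_1 = 1;  x_2 = (x_1 − 1)/2 = -7/17
  x_2 = -7/17;  a_2 = 1;  x_3 = (x_2 − 1)/2 = -12/17
  x_3 = -12/17;  a_3 = 0;  x_4 = (x_3 − 0)/2 = -6/17
  x_4 = -6/17;  a_4 = 0;  x_5 = (x_4 − 0)/2 = -3/17
  x_5 = -3/17;  a_5 = 1;  x_6 = (x_5 − 1)/2 = -10/17
Digits: (1, 1, 1, 0, 0, 1).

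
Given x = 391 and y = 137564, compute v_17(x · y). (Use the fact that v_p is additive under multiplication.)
v_17(53787524) = 4

v_p(x) = 1 (factor: 391 = 17^1 · 23); v_p(y) = 3 (factor: 137564 = 17^3 · 28). Additivity: v_p(xy) = v_p(x) + v_p(y) = 1 + 3 = 4. (Direct check: xy = 53787524 = 17^4 · (644).)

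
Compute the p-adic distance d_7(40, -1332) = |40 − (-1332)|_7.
d_7(40, -1332) = 1/343

Step 1 — x − y = 40 − (-1332) = 1372. Step 2 — v_7(1372) = 3 (factor: 1372 = (7^3 · 4); the sign does not affect v_p). Step 3 — |x − y|_7 = 7^{-3} = 1/343.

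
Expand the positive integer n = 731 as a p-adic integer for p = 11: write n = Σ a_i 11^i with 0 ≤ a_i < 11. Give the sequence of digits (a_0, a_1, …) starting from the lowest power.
(a_0, a_1, …) = (5, 0, 6)

Repeated division by 11 gives the digits low-to-high: 731 = 5 + 6·11^2. Digit sequence: (5, 0, 6).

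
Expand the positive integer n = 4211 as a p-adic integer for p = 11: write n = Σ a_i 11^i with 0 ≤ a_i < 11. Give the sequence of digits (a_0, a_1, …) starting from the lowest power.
(a_0, a_1, …) = (9, 8, 1, 3)

Repeated division by 11 gives the digits low-to-high: 4211 = 9 + 8·11^1 + 1·11^2 + 3·11^3. Digit sequence: (9, 8, 1, 3).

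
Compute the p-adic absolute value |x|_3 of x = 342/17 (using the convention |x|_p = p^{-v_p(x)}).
|342/17|_3 = 1/9

Step 1 — compute v_3(x) by factoring powers of 3 out of the numerator and denominator: v_3(342/17) = 2. Step 2 — apply |x|_p = p^{-v_p(x)} = 3^{-2} = 1/9.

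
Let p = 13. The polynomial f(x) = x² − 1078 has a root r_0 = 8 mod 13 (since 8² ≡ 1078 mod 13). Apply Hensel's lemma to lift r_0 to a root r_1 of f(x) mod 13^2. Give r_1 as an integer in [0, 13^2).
r_1 = 8 (mod 169)

Hensel's recurrence: r_{i+1} = r_i − f(r_i)·(f′(r_i))^{-1} mod 13^{i+2}, with f′(x) = 2x. Iterate:
  r_0 = 8 (mod 13)
  r_1 = 8 (mod 169)
Final: r_1 = 8, and one checks f(r_1) ≡ 0 mod 13^2.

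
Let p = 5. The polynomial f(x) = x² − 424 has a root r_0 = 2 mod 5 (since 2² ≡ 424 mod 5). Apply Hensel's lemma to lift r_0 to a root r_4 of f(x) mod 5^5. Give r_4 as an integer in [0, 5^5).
r_4 = 257 (mod 3125)

Hensel's recurrence: r_{i+1} = r_i − f(r_i)·(f′(r_i))^{-1} mod 5^{i+2}, with f′(x) = 2x. Iterate:
  r_0 = 2 (mod 5)
  r_1 = 7 (mod 25)
  r_2 = 7 (mod 125)
  r_3 = 257 (mod 625)
  r_4 = 257 (mod 3125)
Final: r_4 = 257, and one checks f(r_4) ≡ 0 mod 5^5.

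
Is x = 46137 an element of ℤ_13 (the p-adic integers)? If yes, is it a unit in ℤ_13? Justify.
x ∈ ℤ_13 but not a unit; v_13(x) = 3 > 0

ℤ_13 = {x ∈ ℚ_13 : v_13(x) ≥ 0} and ℤ_13^× = {x ∈ ℤ_13 : v_13(x) = 0}. Here v_13(46137) = v_13(num) − v_13(den) = 3; compare against these criteria.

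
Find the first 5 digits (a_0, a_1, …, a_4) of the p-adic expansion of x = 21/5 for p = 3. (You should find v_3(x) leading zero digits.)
(a_0, …, a_4) = (0, 2, 1, 2, 1)

v_3(21/5) = 1, so a_0 = ... = a_0 = 0. Factor out: x = 3^1 · u with u = 7/5 a unit in ℤ_3. Expand u iteratively via a_{v+i} = u_i mod 3, u_{i+1} = (u_i − a_{v+i})/3:
  u_0 = 7/5;  a_1 = 2;  u_1 = (u_0 − 2)/3 = -1/5
  u_1 = -1/5;  a_2 = 1;  u_2 = (u_1 − 1)/3 = -2/5
  u_2 = -2/5;  a_3 = 2;  u_3 = (u_2 − 2)/3 = -4/5
  u_3 = -4/5;  a_4 = 1;  u_4 = (u_3 − 1)/3 = -3/5
Digits: (0, 2, 1, 2, 1).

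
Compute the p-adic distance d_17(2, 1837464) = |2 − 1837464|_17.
d_17(2, 1837464) = 1/83521

Step 1 — x − y = 2 − 1837464 = -1837462. Step 2 — v_17(-1837462) = 4 (factor: -1837462 = −(17^4 · 22); the sign does not affect v_p). Step 3 — |x − y|_17 = 17^{-4} = 1/83521.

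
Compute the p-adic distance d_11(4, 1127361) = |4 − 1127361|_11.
d_11(4, 1127361) = 1/161051

Step 1 — x − y = 4 − 1127361 = -1127357. Step 2 — v_11(-1127357) = 5 (factor: -1127357 = −(11^5 · 7); the sign does not affect v_p). Step 3 — |x − y|_11 = 11^{-5} = 1/161051.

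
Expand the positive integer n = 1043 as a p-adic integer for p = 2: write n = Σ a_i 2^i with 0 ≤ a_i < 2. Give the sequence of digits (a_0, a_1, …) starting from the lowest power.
(a_0, a_1, …) = (1, 1, 0, 0, 1, 0, 0, 0, 0, 0, 1)

Repeated division by 2 gives the digits low-to-high: 1043 = 1 + 1·2^1 + 1·2^4 + 1·2^10. Digit sequence: (1, 1, 0, 0, 1, 0, 0, 0, 0, 0, 1).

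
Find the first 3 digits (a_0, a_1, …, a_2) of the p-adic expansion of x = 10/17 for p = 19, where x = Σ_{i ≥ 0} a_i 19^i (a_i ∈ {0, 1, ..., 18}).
(a_0, …, a_2) = (14, 6, 3)

v_19(10/17) = 0 (numerator and denominator both coprime to 19), so x ∈ ℤ_19^×. Compute digits iteratively via a_i = x_i mod 19, x_{i+1} = (x_i − a_i)/19, with x_0 = x:
  x_0 = 10/17;  a_0 = 14;  x_1 = (x_0 − 14)/19 = -12/17
  x_1 = -12/17;  a_1 = 6;  x_2 = (x_1 − 6)/19 = -6/17
  x_2 = -6/17;  a_2 = 3;  x_3 = (x_2 − 3)/19 = -3/17
Digits: (14, 6, 3).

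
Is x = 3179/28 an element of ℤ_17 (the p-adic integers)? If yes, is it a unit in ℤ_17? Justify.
x ∈ ℤ_17 but not a unit; v_17(x) = 2 > 0

ℤ_17 = {x ∈ ℚ_17 : v_17(x) ≥ 0} and ℤ_17^× = {x ∈ ℤ_17 : v_17(x) = 0}. Here v_17(3179/28) = v_17(num) − v_17(den) = 2; compare against these criteria.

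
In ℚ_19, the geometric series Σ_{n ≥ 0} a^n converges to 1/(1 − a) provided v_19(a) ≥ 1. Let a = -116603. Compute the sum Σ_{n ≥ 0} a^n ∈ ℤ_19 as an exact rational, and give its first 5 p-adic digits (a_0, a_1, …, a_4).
Σ a^n = 1/(1 − a) = 1/116604;  first 5 digits = (1, 0, 0, 2, 18)

v_19(a) = 3 ≥ 1, so the series converges in ℤ_19 to 1/(1 − a) = 1/(1 − (-116603)) = 1/116604. Expand this rational in ℤ_19: compute digits iteratively via d_i = x_i mod 19, x_{i+1} = (x_i − d_i)/19. The first 5 digits are (1, 0, 0, 2, 18).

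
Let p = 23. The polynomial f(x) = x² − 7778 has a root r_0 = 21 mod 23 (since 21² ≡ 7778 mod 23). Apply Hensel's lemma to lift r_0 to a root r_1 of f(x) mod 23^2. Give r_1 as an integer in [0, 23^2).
r_1 = 435 (mod 529)

Hensel's recurrence: r_{i+1} = r_i − f(r_i)·(f′(r_i))^{-1} mod 23^{i+2}, with f′(x) = 2x. Iterate:
  r_0 = 21 (mod 23)
  r_1 = 435 (mod 529)
Final: r_1 = 435, and one checks f(r_1) ≡ 0 mod 23^2.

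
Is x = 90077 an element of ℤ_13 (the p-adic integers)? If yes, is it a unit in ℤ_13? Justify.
x ∈ ℤ_13 but not a unit; v_13(x) = 3 > 0

ℤ_13 = {x ∈ ℚ_13 : v_13(x) ≥ 0} and ℤ_13^× = {x ∈ ℤ_13 : v_13(x) = 0}. Here v_13(90077) = v_13(num) − v_13(den) = 3; compare against these criteria.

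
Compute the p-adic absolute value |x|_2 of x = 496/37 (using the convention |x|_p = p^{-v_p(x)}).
|496/37|_2 = 1/16

Step 1 — compute v_2(x) by factoring powers of 2 out of the numerator and denominator: v_2(496/37) = 4. Step 2 — apply |x|_p = p^{-v_p(x)} = 2^{-4} = 1/16.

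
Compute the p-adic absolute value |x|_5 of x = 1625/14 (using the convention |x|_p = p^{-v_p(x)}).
|1625/14|_5 = 1/125

Step 1 — compute v_5(x) by factoring powers of 5 out of the numerator and denominator: v_5(1625/14) = 3. Step 2 — apply |x|_p = p^{-v_p(x)} = 5^{-3} = 1/125.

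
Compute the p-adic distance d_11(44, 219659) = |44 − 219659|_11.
d_11(44, 219659) = 1/14641

Step 1 — x − y = 44 − 219659 = -219615. Step 2 — v_11(-219615) = 4 (factor: -219615 = −(11^4 · 15); the sign does not affect v_p). Step 3 — |x − y|_11 = 11^{-4} = 1/14641.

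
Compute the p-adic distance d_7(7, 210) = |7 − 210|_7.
d_7(7, 210) = 1/7

Step 1 — x − y = 7 − 210 = -203. Step 2 — v_7(-203) = 1 (factor: -203 = −(7^1 · 29); the sign does not affect v_p). Step 3 — |x − y|_7 = 7^{-1} = 1/7.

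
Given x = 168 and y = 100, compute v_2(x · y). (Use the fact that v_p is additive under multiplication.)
v_2(16800) = 5

v_p(x) = 3 (factor: 168 = 2^3 · 21); v_p(y) = 2 (factor: 100 = 2^2 · 25). Additivity: v_p(xy) = v_p(x) + v_p(y) = 3 + 2 = 5. (Direct check: xy = 16800 = 2^5 · (525).)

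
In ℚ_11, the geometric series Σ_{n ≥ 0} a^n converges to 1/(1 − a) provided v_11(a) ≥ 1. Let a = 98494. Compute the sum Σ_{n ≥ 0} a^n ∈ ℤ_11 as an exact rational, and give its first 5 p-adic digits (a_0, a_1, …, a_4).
Σ a^n = 1/(1 − a) = -1/98493;  first 5 digits = (1, 0, 0, 8, 6)

v_11(a) = 3 ≥ 1, so the series converges in ℤ_11 to 1/(1 − a) = 1/(1 − 98494) = -1/98493. Expand this rational in ℤ_11: compute digits iteratively via d_i = x_i mod 11, x_{i+1} = (x_i − d_i)/11. The first 5 digits are (1, 0, 0, 8, 6).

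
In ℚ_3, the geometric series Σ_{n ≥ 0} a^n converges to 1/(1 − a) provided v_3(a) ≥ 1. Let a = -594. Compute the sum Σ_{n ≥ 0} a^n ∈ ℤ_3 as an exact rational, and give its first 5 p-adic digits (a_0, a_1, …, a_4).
Σ a^n = 1/(1 − a) = 1/595;  first 5 digits = (1, 0, 0, 2, 1)

v_3(a) = 3 ≥ 1, so the series converges in ℤ_3 to 1/(1 − a) = 1/(1 − (-594)) = 1/595. Expand this rational in ℤ_3: compute digits iteratively via d_i = x_i mod 3, x_{i+1} = (x_i − d_i)/3. The first 5 digits are (1, 0, 0, 2, 1).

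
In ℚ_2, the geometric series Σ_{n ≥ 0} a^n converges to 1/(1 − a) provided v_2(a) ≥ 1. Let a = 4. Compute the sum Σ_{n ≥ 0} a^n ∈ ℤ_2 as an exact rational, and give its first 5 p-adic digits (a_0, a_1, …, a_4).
Σ a^n = 1/(1 − a) = -1/3;  first 5 digits = (1, 0, 1, 0, 1)

v_2(a) = 2 ≥ 1, so the series converges in ℤ_2 to 1/(1 − a) = 1/(1 − 4) = -1/3. Expand this rational in ℤ_2: compute digits iteratively via d_i = x_i mod 2, x_{i+1} = (x_i − d_i)/2. The first 5 digits are (1, 0, 1, 0, 1).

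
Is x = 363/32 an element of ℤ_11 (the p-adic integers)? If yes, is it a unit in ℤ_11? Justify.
x ∈ ℤ_11 but not a unit; v_11(x) = 2 > 0

ℤ_11 = {x ∈ ℚ_11 : v_11(x) ≥ 0} and ℤ_11^× = {x ∈ ℤ_11 : v_11(x) = 0}. Here v_11(363/32) = v_11(num) − v_11(den) = 2; compare against these criteria.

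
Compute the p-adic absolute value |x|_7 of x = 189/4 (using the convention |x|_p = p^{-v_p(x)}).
|189/4|_7 = 1/7

Step 1 — compute v_7(x) by factoring powers of 7 out of the numerator and denominator: v_7(189/4) = 1. Step 2 — apply |x|_p = p^{-v_p(x)} = 7^{-1} = 1/7.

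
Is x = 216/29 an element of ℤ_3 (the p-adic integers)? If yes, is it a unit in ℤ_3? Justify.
x ∈ ℤ_3 but not a unit; v_3(x) = 3 > 0

ℤ_3 = {x ∈ ℚ_3 : v_3(x) ≥ 0} and ℤ_3^× = {x ∈ ℤ_3 : v_3(x) = 0}. Here v_3(216/29) = v_3(num) − v_3(den) = 3; compare against these criteria.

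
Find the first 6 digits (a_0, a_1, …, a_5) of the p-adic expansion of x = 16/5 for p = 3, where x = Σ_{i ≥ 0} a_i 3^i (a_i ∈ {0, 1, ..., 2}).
(a_0, …, a_5) = (2, 1, 1, 2, 1, 0)

v_3(16/5) = 0 (numerator and denominator both coprime to 3), so x ∈ ℤ_3^×. Compute digits iteratively via a_i = x_i mod 3, x_{i+1} = (x_i − a_i)/3, with x_0 = x:
  x_0 = 16/5;  a_0 = 2;  x_1 = (x_0 − 2)/3 = 2/5
  x_1 = 2/5;  a_1 = 1;  x_2 = (x_1 − 1)/3 = -1/5
  x_2 = -1/5;  a_2 = 1;  x_3 = (x_2 − 1)/3 = -2/5
  x_3 = -2/5;  a_3 = 2;  x_4 = (x_3 − 2)/3 = -4/5
  x_4 = -4/5;  a_4 = 1;  x_5 = (x_4 − 1)/3 = -3/5
  x_5 = -3/5;  a_5 = 0;  x_6 = (x_5 − 0)/3 = -1/5
Digits: (2, 1, 1, 2, 1, 0).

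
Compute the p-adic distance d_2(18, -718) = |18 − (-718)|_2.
d_2(18, -718) = 1/32

Step 1 — x − y = 18 − (-718) = 736. Step 2 — v_2(736) = 5 (factor: 736 = (2^5 · 23); the sign does not affect v_p). Step 3 — |x − y|_2 = 2^{-5} = 1/32.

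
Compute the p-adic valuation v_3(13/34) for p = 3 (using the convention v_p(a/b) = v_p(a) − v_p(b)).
v_3(13/34) = 0

Factor powers of 3 from the numerator and denominator of the reduced fraction: 13 = 3^0 · 13 and 34 = 3^0 · 34. Apply v_p(a/b) = v_p(a) − v_p(b): v_3(13/34) = 0 − 0 = 0.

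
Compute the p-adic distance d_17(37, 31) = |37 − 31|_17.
d_17(37, 31) = 1

Step 1 — x − y = 37 − 31 = 6. Step 2 — v_17(6) = 0 (factor: 6 = (17^0 · 6); the sign does not affect v_p). Step 3 — |x − y|_17 = 17^{0} = 1.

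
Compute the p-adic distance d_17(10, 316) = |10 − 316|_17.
d_17(10, 316) = 1/17

Step 1 — x − y = 10 − 316 = -306. Step 2 — v_17(-306) = 1 (factor: -306 = −(17^1 · 18); the sign does not affect v_p). Step 3 — |x − y|_17 = 17^{-1} = 1/17.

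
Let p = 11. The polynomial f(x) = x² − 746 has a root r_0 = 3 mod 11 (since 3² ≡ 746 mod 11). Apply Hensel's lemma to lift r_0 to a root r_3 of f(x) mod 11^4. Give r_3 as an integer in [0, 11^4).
r_3 = 5591 (mod 14641)

Hensel's recurrence: r_{i+1} = r_i − f(r_i)·(f′(r_i))^{-1} mod 11^{i+2}, with f′(x) = 2x. Iterate:
  r_0 = 3 (mod 11)
  r_1 = 25 (mod 121)
  r_2 = 267 (mod 1331)
  r_3 = 5591 (mod 14641)
Final: r_3 = 5591, and one checks f(r_3) ≡ 0 mod 11^4.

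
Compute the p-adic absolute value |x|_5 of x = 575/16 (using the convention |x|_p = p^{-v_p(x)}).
|575/16|_5 = 1/25

Step 1 — compute v_5(x) by factoring powers of 5 out of the numerator and denominator: v_5(575/16) = 2. Step 2 — apply |x|_p = p^{-v_p(x)} = 5^{-2} = 1/25.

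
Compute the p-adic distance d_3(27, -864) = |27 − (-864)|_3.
d_3(27, -864) = 1/81

Step 1 — x − y = 27 − (-864) = 891. Step 2 — v_3(891) = 4 (factor: 891 = (3^4 · 11); the sign does not affect v_p). Step 3 — |x − y|_3 = 3^{-4} = 1/81.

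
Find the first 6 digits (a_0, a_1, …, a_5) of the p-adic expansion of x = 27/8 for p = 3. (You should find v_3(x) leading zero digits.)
(a_0, …, a_5) = (0, 0, 0, 2, 2, 1)

v_3(27/8) = 3, so a_0 = ... = a_2 = 0. Factor out: x = 3^3 · u with u = 1/8 a unit in ℤ_3. Expand u iteratively via a_{v+i} = u_i mod 3, u_{i+1} = (u_i − a_{v+i})/3:
  u_0 = 1/8;  a_3 = 2;  u_1 = (u_0 − 2)/3 = -5/8
  u_1 = -5/8;  a_4 = 2;  u_2 = (u_1 − 2)/3 = -7/8
  u_2 = -7/8;  a_5 = 1;  u_3 = (u_2 − 1)/3 = -5/8
Digits: (0, 0, 0, 2, 2, 1).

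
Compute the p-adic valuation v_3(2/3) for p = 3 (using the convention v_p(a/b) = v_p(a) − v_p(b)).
v_3(2/3) = -1

Factor powers of 3 from the numerator and denominator of the reduced fraction: 2 = 3^0 · 2 and 3 = 3^1 · 1. Apply v_p(a/b) = v_p(a) − v_p(b): v_3(2/3) = 0 − 1 = -1.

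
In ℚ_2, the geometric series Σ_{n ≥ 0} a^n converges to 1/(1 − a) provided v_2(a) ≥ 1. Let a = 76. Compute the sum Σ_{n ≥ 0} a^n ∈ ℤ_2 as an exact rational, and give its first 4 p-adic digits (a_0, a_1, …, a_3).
Σ a^n = 1/(1 − a) = -1/75;  first 4 digits = (1, 0, 1, 1)

v_2(a) = 2 ≥ 1, so the series converges in ℤ_2 to 1/(1 − a) = 1/(1 − 76) = -1/75. Expand this rational in ℤ_2: compute digits iteratively via d_i = x_i mod 2, x_{i+1} = (x_i − d_i)/2. The first 4 digits are (1, 0, 1, 1).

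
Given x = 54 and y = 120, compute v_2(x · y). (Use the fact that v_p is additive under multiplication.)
v_2(6480) = 4

v_p(x) = 1 (factor: 54 = 2^1 · 27); v_p(y) = 3 (factor: 120 = 2^3 · 15). Additivity: v_p(xy) = v_p(x) + v_p(y) = 1 + 3 = 4. (Direct check: xy = 6480 = 2^4 · (405).)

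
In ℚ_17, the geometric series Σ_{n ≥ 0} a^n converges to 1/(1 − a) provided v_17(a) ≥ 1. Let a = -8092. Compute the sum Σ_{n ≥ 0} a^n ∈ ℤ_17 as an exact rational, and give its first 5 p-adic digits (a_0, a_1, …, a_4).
Σ a^n = 1/(1 − a) = 1/8093;  first 5 digits = (1, 0, 6, 15, 1)

v_17(a) = 2 ≥ 1, so the series converges in ℤ_17 to 1/(1 − a) = 1/(1 − (-8092)) = 1/8093. Expand this rational in ℤ_17: compute digits iteratively via d_i = x_i mod 17, x_{i+1} = (x_i − d_i)/17. The first 5 digits are (1, 0, 6, 15, 1).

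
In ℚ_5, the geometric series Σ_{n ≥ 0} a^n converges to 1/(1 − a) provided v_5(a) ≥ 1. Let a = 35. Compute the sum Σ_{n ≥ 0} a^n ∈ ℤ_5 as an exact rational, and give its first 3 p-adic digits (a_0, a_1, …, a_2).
Σ a^n = 1/(1 − a) = -1/34;  first 3 digits = (1, 2, 0)

v_5(a) = 1 ≥ 1, so the series converges in ℤ_5 to 1/(1 − a) = 1/(1 − 35) = -1/34. Expand this rational in ℤ_5: compute digits iteratively via d_i = x_i mod 5, x_{i+1} = (x_i − d_i)/5. The first 3 digits are (1, 2, 0).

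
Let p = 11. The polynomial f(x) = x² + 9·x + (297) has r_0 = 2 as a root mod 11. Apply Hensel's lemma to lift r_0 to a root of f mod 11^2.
r_1 = 24 (mod 121)

Hensel: r_{i+1} = r_i − f(r_i)·(f′(r_i))^{-1} mod 11^{i+2}, f′(x) = 2x + 9. Iterate:
  r_0 = 2 (mod 11)
  r_1 = 24 (mod 121)
Final: r = 24 satisfies f(r) ≡ 0 mod 11^2.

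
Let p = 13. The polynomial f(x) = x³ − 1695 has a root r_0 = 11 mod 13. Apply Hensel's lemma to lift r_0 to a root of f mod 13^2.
r_1 = 154 (mod 169)

Hensel: r_{i+1} = r_i − f(r_i)/f′(r_i) mod 13^{i+2}, where f′(x) = 3x². Iterate:
  r_0 = 11 (mod 13)
  r_1 = 154 (mod 169)
Final: r = 154 with f(r) ≡ 0 mod 13^2.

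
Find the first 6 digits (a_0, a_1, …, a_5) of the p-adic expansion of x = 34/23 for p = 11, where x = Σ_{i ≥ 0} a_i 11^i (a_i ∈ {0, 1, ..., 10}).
(a_0, …, a_5) = (1, 1, 9, 3, 3, 4)

v_11(34/23) = 0 (numerator and denominator both coprime to 11), so x ∈ ℤ_11^×. Compute digits iteratively via a_i = x_i mod 11, x_{i+1} = (x_i − a_i)/11, with x_0 = x:
  x_0 = 34/23;  a_0 = 1;  x_1 = (x_0 − 1)/11 = 1/23
  x_1 = 1/23;  a_1 = 1;  x_2 = (x_1 − 1)/11 = -2/23
  x_2 = -2/23;  a_2 = 9;  x_3 = (x_2 − 9)/11 = -19/23
  x_3 = -19/23;  a_3 = 3;  x_4 = (x_3 − 3)/11 = -8/23
  x_4 = -8/23;  a_4 = 3;  x_5 = (x_4 − 3)/11 = -7/23
  x_5 = -7/23;  a_5 = 4;  x_6 = (x_5 − 4)/11 = -9/23
Digits: (1, 1, 9, 3, 3, 4).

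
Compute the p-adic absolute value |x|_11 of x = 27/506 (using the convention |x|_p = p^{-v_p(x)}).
|27/506|_11 = 11

Step 1 — compute v_11(x) by factoring powers of 11 out of the numerator and denominator: v_11(27/506) = -1. Step 2 — apply |x|_p = p^{-v_p(x)} = 11^{1} = 11.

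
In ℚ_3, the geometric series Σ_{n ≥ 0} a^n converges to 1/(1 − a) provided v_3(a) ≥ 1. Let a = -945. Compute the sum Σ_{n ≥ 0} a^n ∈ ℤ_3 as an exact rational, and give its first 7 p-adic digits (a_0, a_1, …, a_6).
Σ a^n = 1/(1 − a) = 1/946;  first 7 digits = (1, 0, 0, 1, 0, 2, 2)

v_3(a) = 3 ≥ 1, so the series converges in ℤ_3 to 1/(1 − a) = 1/(1 − (-945)) = 1/946. Expand this rational in ℤ_3: compute digits iteratively via d_i = x_i mod 3, x_{i+1} = (x_i − d_i)/3. The first 7 digits are (1, 0, 0, 1, 0, 2, 2).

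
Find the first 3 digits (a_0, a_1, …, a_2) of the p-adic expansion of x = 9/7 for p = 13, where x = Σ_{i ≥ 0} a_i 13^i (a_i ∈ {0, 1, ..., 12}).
(a_0, …, a_2) = (5, 9, 3)

v_13(9/7) = 0 (numerator and denominator both coprime to 13), so x ∈ ℤ_13^×. Compute digits iteratively via a_i = x_i mod 13, x_{i+1} = (x_i − a_i)/13, with x_0 = x:
  x_0 = 9/7;  a_0 = 5;  x_1 = (x_0 − 5)/13 = -2/7
  x_1 = -2/7;  a_1 = 9;  x_2 = (x_1 − 9)/13 = -5/7
  x_2 = -5/7;  a_2 = 3;  x_3 = (x_2 − 3)/13 = -2/7
Digits: (5, 9, 3).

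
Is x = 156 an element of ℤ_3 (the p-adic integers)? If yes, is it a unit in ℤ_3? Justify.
x ∈ ℤ_3 but not a unit; v_3(x) = 1 > 0

ℤ_3 = {x ∈ ℚ_3 : v_3(x) ≥ 0} and ℤ_3^× = {x ∈ ℤ_3 : v_3(x) = 0}. Here v_3(156) = v_3(num) − v_3(den) = 1; compare against these criteria.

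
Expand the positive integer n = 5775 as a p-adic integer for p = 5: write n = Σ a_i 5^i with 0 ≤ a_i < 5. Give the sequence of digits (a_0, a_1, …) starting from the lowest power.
(a_0, a_1, …) = (0, 0, 1, 1, 4, 1)

Repeated division by 5 gives the digits low-to-high: 5775 = 1·5^2 + 1·5^3 + 4·5^4 + 1·5^5. Digit sequence: (0, 0, 1, 1, 4, 1).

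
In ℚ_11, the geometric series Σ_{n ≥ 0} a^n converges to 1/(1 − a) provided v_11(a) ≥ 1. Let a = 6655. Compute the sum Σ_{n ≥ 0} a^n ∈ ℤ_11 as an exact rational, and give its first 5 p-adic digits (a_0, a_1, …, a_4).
Σ a^n = 1/(1 − a) = -1/6654;  first 5 digits = (1, 0, 0, 5, 0)

v_11(a) = 3 ≥ 1, so the series converges in ℤ_11 to 1/(1 − a) = 1/(1 − 6655) = -1/6654. Expand this rational in ℤ_11: compute digits iteratively via d_i = x_i mod 11, x_{i+1} = (x_i − d_i)/11. The first 5 digits are (1, 0, 0, 5, 0).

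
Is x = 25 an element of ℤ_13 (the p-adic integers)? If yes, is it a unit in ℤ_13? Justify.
x ∈ ℤ_13^× (unit); v_13(x) = 0

ℤ_13 = {x ∈ ℚ_13 : v_13(x) ≥ 0} and ℤ_13^× = {x ∈ ℤ_13 : v_13(x) = 0}. Here v_13(25) = v_13(num) − v_13(den) = 0; compare against these criteria.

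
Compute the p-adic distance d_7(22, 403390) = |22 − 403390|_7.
d_7(22, 403390) = 1/16807

Step 1 — x − y = 22 − 403390 = -403368. Step 2 — v_7(-403368) = 5 (factor: -403368 = −(7^5 · 24); the sign does not affect v_p). Step 3 — |x − y|_7 = 7^{-5} = 1/16807.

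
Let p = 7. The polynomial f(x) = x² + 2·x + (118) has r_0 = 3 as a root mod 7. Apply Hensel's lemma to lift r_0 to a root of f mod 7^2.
r_1 = 17 (mod 49)

Hensel: r_{i+1} = r_i − f(r_i)·(f′(r_i))^{-1} mod 7^{i+2}, f′(x) = 2x + 2. Iterate:
  r_0 = 3 (mod 7)
  r_1 = 17 (mod 49)
Final: r = 17 satisfies f(r) ≡ 0 mod 7^2.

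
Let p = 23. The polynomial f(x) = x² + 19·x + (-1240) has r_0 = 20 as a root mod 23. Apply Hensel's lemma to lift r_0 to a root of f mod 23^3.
r_2 = 4735 (mod 12167)

Hensel: r_{i+1} = r_i − f(r_i)·(f′(r_i))^{-1} mod 23^{i+2}, f′(x) = 2x + 19. Iterate:
  r_0 = 20 (mod 23)
  r_1 = 503 (mod 529)
  r_2 = 4735 (mod 12167)
Final: r = 4735 satisfies f(r) ≡ 0 mod 23^3.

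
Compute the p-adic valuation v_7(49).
v_7(49) = 2

v_7(n) is the largest exponent k such that 7^k divides n. Factor out: 49 = 7^2 · 1. (Sign doesn't affect v_p.) So v_7(49) = 2.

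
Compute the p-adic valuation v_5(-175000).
v_5(-175000) = 5

v_5(n) is the largest exponent k such that 5^k divides n. Factor out: -175000 = -5^5 · 56. (Sign doesn't affect v_p.) So v_5(-175000) = 5.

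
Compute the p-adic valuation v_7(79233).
v_7(79233) = 4

v_7(n) is the largest exponent k such that 7^k divides n. Factor out: 79233 = 7^4 · 33. (Sign doesn't affect v_p.) So v_7(79233) = 4.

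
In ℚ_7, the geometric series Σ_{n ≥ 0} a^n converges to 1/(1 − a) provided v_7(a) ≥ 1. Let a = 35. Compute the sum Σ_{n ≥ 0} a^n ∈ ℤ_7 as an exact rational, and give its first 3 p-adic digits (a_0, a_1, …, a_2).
Σ a^n = 1/(1 − a) = -1/34;  first 3 digits = (1, 5, 4)

v_7(a) = 1 ≥ 1, so the series converges in ℤ_7 to 1/(1 − a) = 1/(1 − 35) = -1/34. Expand this rational in ℤ_7: compute digits iteratively via d_i = x_i mod 7, x_{i+1} = (x_i − d_i)/7. The first 3 digits are (1, 5, 4).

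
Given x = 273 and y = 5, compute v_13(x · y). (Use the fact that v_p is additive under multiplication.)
v_13(1365) = 1

v_p(x) = 1 (factor: 273 = 13^1 · 21); v_p(y) = 0 (factor: 5 = 13^0 · 5). Additivity: v_p(xy) = v_p(x) + v_p(y) = 1 + 0 = 1. (Direct check: xy = 1365 = 13^1 · (105).)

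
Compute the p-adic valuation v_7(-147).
v_7(-147) = 2

v_7(n) is the largest exponent k such that 7^k divides n. Factor out: -147 = -7^2 · 3. (Sign doesn't affect v_p.) So v_7(-147) = 2.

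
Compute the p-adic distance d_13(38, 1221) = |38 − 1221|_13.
d_13(38, 1221) = 1/169

Step 1 — x − y = 38 − 1221 = -1183. Step 2 — v_13(-1183) = 2 (factor: -1183 = −(13^2 · 7); the sign does not affect v_p). Step 3 — |x − y|_13 = 13^{-2} = 1/169.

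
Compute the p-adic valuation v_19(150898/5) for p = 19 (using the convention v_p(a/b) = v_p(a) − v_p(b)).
v_19(150898/5) = 3

Factor powers of 19 from the numerator and denominator of the reduced fraction: 150898 = 19^3 · 22 and 5 = 19^0 · 5. Apply v_p(a/b) = v_p(a) − v_p(b): v_19(150898/5) = 3 − 0 = 3.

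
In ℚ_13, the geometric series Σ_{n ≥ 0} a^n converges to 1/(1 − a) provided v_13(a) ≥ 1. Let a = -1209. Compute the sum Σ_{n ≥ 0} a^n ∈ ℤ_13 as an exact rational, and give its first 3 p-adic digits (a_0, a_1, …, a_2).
Σ a^n = 1/(1 − a) = 1/1210;  first 3 digits = (1, 11, 9)

v_13(a) = 1 ≥ 1, so the series converges in ℤ_13 to 1/(1 − a) = 1/(1 − (-1209)) = 1/1210. Expand this rational in ℤ_13: compute digits iteratively via d_i = x_i mod 13, x_{i+1} = (x_i − d_i)/13. The first 3 digits are (1, 11, 9).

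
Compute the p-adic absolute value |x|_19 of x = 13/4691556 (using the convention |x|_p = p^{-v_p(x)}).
|13/4691556|_19 = 130321

Step 1 — compute v_19(x) by factoring powers of 19 out of the numerator and denominator: v_19(13/4691556) = -4. Step 2 — apply |x|_p = p^{-v_p(x)} = 19^{4} = 130321.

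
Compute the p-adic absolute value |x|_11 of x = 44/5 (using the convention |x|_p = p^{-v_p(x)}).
|44/5|_11 = 1/11

Step 1 — compute v_11(x) by factoring powers of 11 out of the numerator and denominator: v_11(44/5) = 1. Step 2 — apply |x|_p = p^{-v_p(x)} = 11^{-1} = 1/11.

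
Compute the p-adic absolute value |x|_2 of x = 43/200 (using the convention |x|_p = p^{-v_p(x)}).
|43/200|_2 = 8

Step 1 — compute v_2(x) by factoring powers of 2 out of the numerator and denominator: v_2(43/200) = -3. Step 2 — apply |x|_p = p^{-v_p(x)} = 2^{3} = 8.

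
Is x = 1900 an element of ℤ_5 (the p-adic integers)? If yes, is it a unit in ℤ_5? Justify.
x ∈ ℤ_5 but not a unit; v_5(x) = 2 > 0

ℤ_5 = {x ∈ ℚ_5 : v_5(x) ≥ 0} and ℤ_5^× = {x ∈ ℤ_5 : v_5(x) = 0}. Here v_5(1900) = v_5(num) − v_5(den) = 2; compare against these criteria.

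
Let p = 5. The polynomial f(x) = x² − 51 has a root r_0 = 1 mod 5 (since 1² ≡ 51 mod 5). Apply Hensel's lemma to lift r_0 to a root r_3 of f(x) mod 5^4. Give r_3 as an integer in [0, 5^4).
r_3 = 26 (mod 625)

Hensel's recurrence: r_{i+1} = r_i − f(r_i)·(f′(r_i))^{-1} mod 5^{i+2}, with f′(x) = 2x. Iterate:
  r_0 = 1 (mod 5)
  r_1 = 1 (mod 25)
  r_2 = 26 (mod 125)
  r_3 = 26 (mod 625)
Final: r_3 = 26, and one checks f(r_3) ≡ 0 mod 5^4.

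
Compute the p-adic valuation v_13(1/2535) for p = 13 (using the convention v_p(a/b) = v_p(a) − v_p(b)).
v_13(1/2535) = -2

Factor powers of 13 from the numerator and denominator of the reduced fraction: 1 = 13^0 · 1 and 2535 = 13^2 · 15. Apply v_p(a/b) = v_p(a) − v_p(b): v_13(1/2535) = 0 − 2 = -2.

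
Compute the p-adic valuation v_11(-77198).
v_11(-77198) = 3

v_11(n) is the largest exponent k such that 11^k divides n. Factor out: -77198 = -11^3 · 58. (Sign doesn't affect v_p.) So v_11(-77198) = 3.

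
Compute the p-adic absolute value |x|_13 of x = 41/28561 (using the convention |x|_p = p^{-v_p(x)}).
|41/28561|_13 = 28561

Step 1 — compute v_13(x) by factoring powers of 13 out of the numerator and denominator: v_13(41/28561) = -4. Step 2 — apply |x|_p = p^{-v_p(x)} = 13^{4} = 28561.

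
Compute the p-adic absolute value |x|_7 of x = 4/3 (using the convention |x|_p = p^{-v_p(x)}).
|4/3|_7 = 1

Step 1 — compute v_7(x) by factoring powers of 7 out of the numerator and denominator: v_7(4/3) = 0. Step 2 — apply |x|_p = p^{-v_p(x)} = 7^{0} = 1.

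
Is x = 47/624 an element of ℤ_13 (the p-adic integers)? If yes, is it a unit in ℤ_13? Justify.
x ∉ ℤ_13 (v_13(x) = -1 < 0)

ℤ_13 = {x ∈ ℚ_13 : v_13(x) ≥ 0} and ℤ_13^× = {x ∈ ℤ_13 : v_13(x) = 0}. Here v_13(47/624) = v_13(num) − v_13(den) = -1; compare against these criteria.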